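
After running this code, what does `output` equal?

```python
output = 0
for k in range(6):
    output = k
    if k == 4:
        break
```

Let's trace through this code step by step.

Initialize: output = 0
Entering loop: for k in range(6):

After execution: output = 4
4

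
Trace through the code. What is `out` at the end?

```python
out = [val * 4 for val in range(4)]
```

Let's trace through this code step by step.

Initialize: out = [val * 4 for val in range(4)]

After execution: out = [0, 4, 8, 12]
[0, 4, 8, 12]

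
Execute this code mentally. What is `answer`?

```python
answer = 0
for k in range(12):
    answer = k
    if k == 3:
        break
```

Let's trace through this code step by step.

Initialize: answer = 0
Entering loop: for k in range(12):

After execution: answer = 3
3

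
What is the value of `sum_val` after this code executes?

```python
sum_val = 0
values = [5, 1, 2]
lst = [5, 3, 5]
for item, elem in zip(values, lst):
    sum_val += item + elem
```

Let's trace through this code step by step.

Initialize: sum_val = 0
Initialize: values = [5, 1, 2]
Initialize: lst = [5, 3, 5]
Entering loop: for item, elem in zip(values, lst):

After execution: sum_val = 21
21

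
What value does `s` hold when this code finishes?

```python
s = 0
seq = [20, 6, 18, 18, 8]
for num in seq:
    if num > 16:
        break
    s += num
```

Let's trace through this code step by step.

Initialize: s = 0
Initialize: seq = [20, 6, 18, 18, 8]
Entering loop: for num in seq:

After execution: s = 0
0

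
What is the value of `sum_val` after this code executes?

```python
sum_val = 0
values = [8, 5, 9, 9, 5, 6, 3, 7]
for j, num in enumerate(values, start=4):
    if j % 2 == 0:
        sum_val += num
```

Let's trace through this code step by step.

Initialize: sum_val = 0
Initialize: values = [8, 5, 9, 9, 5, 6, 3, 7]
Entering loop: for j, num in enumerate(values, start=4):

After execution: sum_val = 25
25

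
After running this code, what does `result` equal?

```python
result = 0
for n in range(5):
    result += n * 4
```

Let's trace through this code step by step.

Initialize: result = 0
Entering loop: for n in range(5):

After execution: result = 40
40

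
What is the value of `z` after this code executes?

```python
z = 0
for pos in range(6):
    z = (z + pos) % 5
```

Let's trace through this code step by step.

Initialize: z = 0
Entering loop: for pos in range(6):

After execution: z = 0
0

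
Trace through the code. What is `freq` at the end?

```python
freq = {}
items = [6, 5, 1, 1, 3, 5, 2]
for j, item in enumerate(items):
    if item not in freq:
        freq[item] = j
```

Let's trace through this code step by step.

Initialize: freq = {}
Initialize: items = [6, 5, 1, 1, 3, 5, 2]
Entering loop: for j, item in enumerate(items):

After execution: freq = {6: 0, 5: 1, 1: 2, 3: 4, 2: 6}
{6: 0, 5: 1, 1: 2, 3: 4, 2: 6}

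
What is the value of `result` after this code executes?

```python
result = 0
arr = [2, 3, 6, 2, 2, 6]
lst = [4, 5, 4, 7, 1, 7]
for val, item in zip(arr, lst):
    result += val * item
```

Let's trace through this code step by step.

Initialize: result = 0
Initialize: arr = [2, 3, 6, 2, 2, 6]
Initialize: lst = [4, 5, 4, 7, 1, 7]
Entering loop: for val, item in zip(arr, lst):

After execution: result = 105
105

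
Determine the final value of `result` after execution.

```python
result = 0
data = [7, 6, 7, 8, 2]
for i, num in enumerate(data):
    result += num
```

Let's trace through this code step by step.

Initialize: result = 0
Initialize: data = [7, 6, 7, 8, 2]
Entering loop: for i, num in enumerate(data):

After execution: result = 30
30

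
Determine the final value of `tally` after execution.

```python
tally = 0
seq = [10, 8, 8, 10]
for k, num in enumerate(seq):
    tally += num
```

Let's trace through this code step by step.

Initialize: tally = 0
Initialize: seq = [10, 8, 8, 10]
Entering loop: for k, num in enumerate(seq):

After execution: tally = 36
36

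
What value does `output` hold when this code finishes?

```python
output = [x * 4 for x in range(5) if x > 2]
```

Let's trace through this code step by step.

Initialize: output = [x * 4 for x in range(5) if x > 2]

After execution: output = [12, 16]
[12, 16]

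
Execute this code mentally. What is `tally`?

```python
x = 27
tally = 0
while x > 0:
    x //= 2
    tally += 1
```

Let's trace through this code step by step.

Initialize: x = 27
Initialize: tally = 0
Entering loop: while x > 0:

After execution: tally = 5
5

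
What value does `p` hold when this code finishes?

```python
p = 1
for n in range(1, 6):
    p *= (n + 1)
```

Let's trace through this code step by step.

Initialize: p = 1
Entering loop: for n in range(1, 6):

After execution: p = 720
720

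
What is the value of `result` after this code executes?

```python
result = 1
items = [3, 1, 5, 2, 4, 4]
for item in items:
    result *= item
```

Let's trace through this code step by step.

Initialize: result = 1
Initialize: items = [3, 1, 5, 2, 4, 4]
Entering loop: for item in items:

After execution: result = 480
480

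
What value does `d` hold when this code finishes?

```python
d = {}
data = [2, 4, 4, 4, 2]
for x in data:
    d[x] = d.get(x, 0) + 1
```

Let's trace through this code step by step.

Initialize: d = {}
Initialize: data = [2, 4, 4, 4, 2]
Entering loop: for x in data:

After execution: d = {2: 2, 4: 3}
{2: 2, 4: 3}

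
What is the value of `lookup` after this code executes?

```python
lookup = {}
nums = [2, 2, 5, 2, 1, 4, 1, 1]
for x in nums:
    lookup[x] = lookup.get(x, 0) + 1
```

Let's trace through this code step by step.

Initialize: lookup = {}
Initialize: nums = [2, 2, 5, 2, 1, 4, 1, 1]
Entering loop: for x in nums:

After execution: lookup = {2: 3, 5: 1, 1: 3, 4: 1}
{2: 3, 5: 1, 1: 3, 4: 1}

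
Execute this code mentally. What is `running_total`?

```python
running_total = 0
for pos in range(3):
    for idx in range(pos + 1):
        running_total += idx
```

Let's trace through this code step by step.

Initialize: running_total = 0
Entering loop: for pos in range(3):

After execution: running_total = 4
4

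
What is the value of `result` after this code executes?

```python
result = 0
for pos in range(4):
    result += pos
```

Let's trace through this code step by step.

Initialize: result = 0
Entering loop: for pos in range(4):

After execution: result = 6
6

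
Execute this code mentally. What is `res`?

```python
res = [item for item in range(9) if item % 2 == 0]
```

Let's trace through this code step by step.

Initialize: res = [item for item in range(9) if item % 2 == 0]

After execution: res = [0, 2, 4, 6, 8]
[0, 2, 4, 6, 8]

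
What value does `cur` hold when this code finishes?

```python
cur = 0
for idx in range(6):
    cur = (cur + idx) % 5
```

Let's trace through this code step by step.

Initialize: cur = 0
Entering loop: for idx in range(6):

After execution: cur = 0
0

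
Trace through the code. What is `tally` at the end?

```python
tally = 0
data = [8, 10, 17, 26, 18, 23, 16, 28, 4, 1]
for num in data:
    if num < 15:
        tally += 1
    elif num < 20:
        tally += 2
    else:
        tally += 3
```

Let's trace through this code step by step.

Initialize: tally = 0
Initialize: data = [8, 10, 17, 26, 18, 23, 16, 28, 4, 1]
Entering loop: for num in data:

After execution: tally = 19
19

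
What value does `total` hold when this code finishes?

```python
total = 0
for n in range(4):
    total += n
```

Let's trace through this code step by step.

Initialize: total = 0
Entering loop: for n in range(4):

After execution: total = 6
6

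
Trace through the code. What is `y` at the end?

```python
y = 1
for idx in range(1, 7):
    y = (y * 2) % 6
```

Let's trace through this code step by step.

Initialize: y = 1
Entering loop: for idx in range(1, 7):

After execution: y = 4
4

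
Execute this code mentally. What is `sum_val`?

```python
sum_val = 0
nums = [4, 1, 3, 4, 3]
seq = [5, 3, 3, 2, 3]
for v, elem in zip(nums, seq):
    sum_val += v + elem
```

Let's trace through this code step by step.

Initialize: sum_val = 0
Initialize: nums = [4, 1, 3, 4, 3]
Initialize: seq = [5, 3, 3, 2, 3]
Entering loop: for v, elem in zip(nums, seq):

After execution: sum_val = 31
31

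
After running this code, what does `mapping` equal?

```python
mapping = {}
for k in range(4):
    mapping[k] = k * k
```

Let's trace through this code step by step.

Initialize: mapping = {}
Entering loop: for k in range(4):

After execution: mapping = {0: 0, 1: 1, 2: 4, 3: 9}
{0: 0, 1: 1, 2: 4, 3: 9}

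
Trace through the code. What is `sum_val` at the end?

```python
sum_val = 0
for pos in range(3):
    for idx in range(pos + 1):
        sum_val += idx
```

Let's trace through this code step by step.

Initialize: sum_val = 0
Entering loop: for pos in range(3):

After execution: sum_val = 4
4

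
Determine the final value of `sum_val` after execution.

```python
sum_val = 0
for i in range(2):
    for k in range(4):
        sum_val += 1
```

Let's trace through this code step by step.

Initialize: sum_val = 0
Entering loop: for i in range(2):

After execution: sum_val = 8
8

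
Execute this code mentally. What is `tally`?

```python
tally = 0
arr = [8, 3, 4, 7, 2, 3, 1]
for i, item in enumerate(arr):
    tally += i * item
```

Let's trace through this code step by step.

Initialize: tally = 0
Initialize: arr = [8, 3, 4, 7, 2, 3, 1]
Entering loop: for i, item in enumerate(arr):

After execution: tally = 61
61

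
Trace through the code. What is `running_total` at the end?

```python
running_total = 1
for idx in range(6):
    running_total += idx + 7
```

Let's trace through this code step by step.

Initialize: running_total = 1
Entering loop: for idx in range(6):

After execution: running_total = 58
58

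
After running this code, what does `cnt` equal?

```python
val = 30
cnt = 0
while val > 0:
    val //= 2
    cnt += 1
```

Let's trace through this code step by step.

Initialize: val = 30
Initialize: cnt = 0
Entering loop: while val > 0:

After execution: cnt = 5
5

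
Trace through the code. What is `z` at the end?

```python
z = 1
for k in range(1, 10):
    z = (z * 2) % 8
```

Let's trace through this code step by step.

Initialize: z = 1
Entering loop: for k in range(1, 10):

After execution: z = 0
0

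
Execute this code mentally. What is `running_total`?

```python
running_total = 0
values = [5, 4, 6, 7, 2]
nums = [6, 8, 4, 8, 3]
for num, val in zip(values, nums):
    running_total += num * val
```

Let's trace through this code step by step.

Initialize: running_total = 0
Initialize: values = [5, 4, 6, 7, 2]
Initialize: nums = [6, 8, 4, 8, 3]
Entering loop: for num, val in zip(values, nums):

After execution: running_total = 148
148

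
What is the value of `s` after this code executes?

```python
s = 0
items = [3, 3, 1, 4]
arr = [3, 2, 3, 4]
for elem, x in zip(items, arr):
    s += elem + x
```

Let's trace through this code step by step.

Initialize: s = 0
Initialize: items = [3, 3, 1, 4]
Initialize: arr = [3, 2, 3, 4]
Entering loop: for elem, x in zip(items, arr):

After execution: s = 23
23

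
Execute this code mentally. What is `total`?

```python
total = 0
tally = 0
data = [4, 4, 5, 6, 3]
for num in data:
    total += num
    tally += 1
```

Let's trace through this code step by step.

Initialize: total = 0
Initialize: tally = 0
Initialize: data = [4, 4, 5, 6, 3]
Entering loop: for num in data:

After execution: total = 22
22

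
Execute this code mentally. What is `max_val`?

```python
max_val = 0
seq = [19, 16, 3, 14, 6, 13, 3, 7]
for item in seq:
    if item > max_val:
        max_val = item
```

Let's trace through this code step by step.

Initialize: max_val = 0
Initialize: seq = [19, 16, 3, 14, 6, 13, 3, 7]
Entering loop: for item in seq:

After execution: max_val = 19
19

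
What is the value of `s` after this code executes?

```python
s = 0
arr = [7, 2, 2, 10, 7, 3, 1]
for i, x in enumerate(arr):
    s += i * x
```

Let's trace through this code step by step.

Initialize: s = 0
Initialize: arr = [7, 2, 2, 10, 7, 3, 1]
Entering loop: for i, x in enumerate(arr):

After execution: s = 85
85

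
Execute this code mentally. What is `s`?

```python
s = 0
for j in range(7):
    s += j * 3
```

Let's trace through this code step by step.

Initialize: s = 0
Entering loop: for j in range(7):

After execution: s = 63
63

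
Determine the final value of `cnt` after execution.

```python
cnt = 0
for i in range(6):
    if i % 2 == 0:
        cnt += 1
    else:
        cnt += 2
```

Let's trace through this code step by step.

Initialize: cnt = 0
Entering loop: for i in range(6):

After execution: cnt = 9
9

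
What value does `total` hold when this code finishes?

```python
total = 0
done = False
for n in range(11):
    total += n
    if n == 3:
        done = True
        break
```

Let's trace through this code step by step.

Initialize: total = 0
Initialize: done = False
Entering loop: for n in range(11):

After execution: total = 6
6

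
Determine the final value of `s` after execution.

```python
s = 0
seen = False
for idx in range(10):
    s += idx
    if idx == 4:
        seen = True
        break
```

Let's trace through this code step by step.

Initialize: s = 0
Initialize: seen = False
Entering loop: for idx in range(10):

After execution: s = 10
10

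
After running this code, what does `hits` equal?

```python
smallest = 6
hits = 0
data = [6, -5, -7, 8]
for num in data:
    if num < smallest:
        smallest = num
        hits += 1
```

Let's trace through this code step by step.

Initialize: smallest = 6
Initialize: hits = 0
Initialize: data = [6, -5, -7, 8]
Entering loop: for num in data:

After execution: hits = 2
2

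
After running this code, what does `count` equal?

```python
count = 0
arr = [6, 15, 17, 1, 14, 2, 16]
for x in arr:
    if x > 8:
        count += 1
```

Let's trace through this code step by step.

Initialize: count = 0
Initialize: arr = [6, 15, 17, 1, 14, 2, 16]
Entering loop: for x in arr:

After execution: count = 4
4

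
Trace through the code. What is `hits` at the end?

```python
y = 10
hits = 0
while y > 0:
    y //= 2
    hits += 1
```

Let's trace through this code step by step.

Initialize: y = 10
Initialize: hits = 0
Entering loop: while y > 0:

After execution: hits = 4
4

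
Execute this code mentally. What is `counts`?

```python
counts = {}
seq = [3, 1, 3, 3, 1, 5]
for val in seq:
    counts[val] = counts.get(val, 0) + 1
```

Let's trace through this code step by step.

Initialize: counts = {}
Initialize: seq = [3, 1, 3, 3, 1, 5]
Entering loop: for val in seq:

After execution: counts = {3: 3, 1: 2, 5: 1}
{3: 3, 1: 2, 5: 1}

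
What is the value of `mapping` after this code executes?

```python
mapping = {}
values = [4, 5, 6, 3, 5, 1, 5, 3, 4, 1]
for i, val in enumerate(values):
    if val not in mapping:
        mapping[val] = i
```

Let's trace through this code step by step.

Initialize: mapping = {}
Initialize: values = [4, 5, 6, 3, 5, 1, 5, 3, 4, 1]
Entering loop: for i, val in enumerate(values):

After execution: mapping = {4: 0, 5: 1, 6: 2, 3: 3, 1: 5}
{4: 0, 5: 1, 6: 2, 3: 3, 1: 5}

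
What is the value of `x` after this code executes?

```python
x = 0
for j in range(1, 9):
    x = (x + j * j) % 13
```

Let's trace through this code step by step.

Initialize: x = 0
Entering loop: for j in range(1, 9):

After execution: x = 9
9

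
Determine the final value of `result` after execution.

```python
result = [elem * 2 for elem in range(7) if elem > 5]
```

Let's trace through this code step by step.

Initialize: result = [elem * 2 for elem in range(7) if elem > 5]

After execution: result = [12]
[12]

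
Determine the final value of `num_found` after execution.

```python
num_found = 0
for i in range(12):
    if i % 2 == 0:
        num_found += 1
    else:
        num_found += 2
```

Let's trace through this code step by step.

Initialize: num_found = 0
Entering loop: for i in range(12):

After execution: num_found = 18
18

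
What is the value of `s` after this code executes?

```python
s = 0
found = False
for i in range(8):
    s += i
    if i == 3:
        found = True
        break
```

Let's trace through this code step by step.

Initialize: s = 0
Initialize: found = False
Entering loop: for i in range(8):

After execution: s = 6
6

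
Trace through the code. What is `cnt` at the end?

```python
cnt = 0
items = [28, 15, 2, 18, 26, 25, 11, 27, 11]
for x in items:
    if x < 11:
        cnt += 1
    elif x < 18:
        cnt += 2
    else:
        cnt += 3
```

Let's trace through this code step by step.

Initialize: cnt = 0
Initialize: items = [28, 15, 2, 18, 26, 25, 11, 27, 11]
Entering loop: for x in items:

After execution: cnt = 22
22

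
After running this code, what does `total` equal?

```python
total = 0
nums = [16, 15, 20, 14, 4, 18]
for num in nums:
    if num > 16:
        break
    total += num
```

Let's trace through this code step by step.

Initialize: total = 0
Initialize: nums = [16, 15, 20, 14, 4, 18]
Entering loop: for num in nums:

After execution: total = 31
31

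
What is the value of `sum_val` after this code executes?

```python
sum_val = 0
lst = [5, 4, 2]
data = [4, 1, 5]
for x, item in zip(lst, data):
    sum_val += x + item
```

Let's trace through this code step by step.

Initialize: sum_val = 0
Initialize: lst = [5, 4, 2]
Initialize: data = [4, 1, 5]
Entering loop: for x, item in zip(lst, data):

After execution: sum_val = 21
21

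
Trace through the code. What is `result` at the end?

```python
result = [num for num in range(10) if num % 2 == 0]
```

Let's trace through this code step by step.

Initialize: result = [num for num in range(10) if num % 2 == 0]

After execution: result = [0, 2, 4, 6, 8]
[0, 2, 4, 6, 8]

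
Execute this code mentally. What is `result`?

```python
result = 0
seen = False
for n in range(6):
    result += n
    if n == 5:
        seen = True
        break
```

Let's trace through this code step by step.

Initialize: result = 0
Initialize: seen = False
Entering loop: for n in range(6):

After execution: result = 15
15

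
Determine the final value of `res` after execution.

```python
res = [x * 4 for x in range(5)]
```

Let's trace through this code step by step.

Initialize: res = [x * 4 for x in range(5)]

After execution: res = [0, 4, 8, 12, 16]
[0, 4, 8, 12, 16]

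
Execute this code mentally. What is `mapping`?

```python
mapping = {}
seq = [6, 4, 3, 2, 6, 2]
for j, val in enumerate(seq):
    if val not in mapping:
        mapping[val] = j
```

Let's trace through this code step by step.

Initialize: mapping = {}
Initialize: seq = [6, 4, 3, 2, 6, 2]
Entering loop: for j, val in enumerate(seq):

After execution: mapping = {6: 0, 4: 1, 3: 2, 2: 3}
{6: 0, 4: 1, 3: 2, 2: 3}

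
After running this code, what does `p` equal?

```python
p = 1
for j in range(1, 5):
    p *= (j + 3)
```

Let's trace through this code step by step.

Initialize: p = 1
Entering loop: for j in range(1, 5):

After execution: p = 840
840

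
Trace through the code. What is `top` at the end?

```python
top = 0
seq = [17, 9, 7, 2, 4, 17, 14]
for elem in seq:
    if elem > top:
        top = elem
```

Let's trace through this code step by step.

Initialize: top = 0
Initialize: seq = [17, 9, 7, 2, 4, 17, 14]
Entering loop: for elem in seq:

After execution: top = 17
17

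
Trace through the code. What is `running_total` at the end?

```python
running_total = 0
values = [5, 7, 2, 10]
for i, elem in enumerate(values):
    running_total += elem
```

Let's trace through this code step by step.

Initialize: running_total = 0
Initialize: values = [5, 7, 2, 10]
Entering loop: for i, elem in enumerate(values):

After execution: running_total = 24
24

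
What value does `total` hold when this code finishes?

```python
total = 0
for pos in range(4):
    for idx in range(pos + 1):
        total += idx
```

Let's trace through this code step by step.

Initialize: total = 0
Entering loop: for pos in range(4):

After execution: total = 10
10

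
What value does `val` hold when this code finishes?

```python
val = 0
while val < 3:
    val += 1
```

Let's trace through this code step by step.

Initialize: val = 0
Entering loop: while val < 3:

After execution: val = 3
3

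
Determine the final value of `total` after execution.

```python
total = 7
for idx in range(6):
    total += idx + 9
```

Let's trace through this code step by step.

Initialize: total = 7
Entering loop: for idx in range(6):

After execution: total = 76
76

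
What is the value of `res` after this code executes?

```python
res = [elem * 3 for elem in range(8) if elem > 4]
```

Let's trace through this code step by step.

Initialize: res = [elem * 3 for elem in range(8) if elem > 4]

After execution: res = [15, 18, 21]
[15, 18, 21]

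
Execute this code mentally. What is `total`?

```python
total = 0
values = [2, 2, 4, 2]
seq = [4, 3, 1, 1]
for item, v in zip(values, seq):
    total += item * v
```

Let's trace through this code step by step.

Initialize: total = 0
Initialize: values = [2, 2, 4, 2]
Initialize: seq = [4, 3, 1, 1]
Entering loop: for item, v in zip(values, seq):

After execution: total = 20
20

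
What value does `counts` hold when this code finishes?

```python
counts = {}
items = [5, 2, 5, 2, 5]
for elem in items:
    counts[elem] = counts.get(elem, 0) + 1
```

Let's trace through this code step by step.

Initialize: counts = {}
Initialize: items = [5, 2, 5, 2, 5]
Entering loop: for elem in items:

After execution: counts = {5: 3, 2: 2}
{5: 3, 2: 2}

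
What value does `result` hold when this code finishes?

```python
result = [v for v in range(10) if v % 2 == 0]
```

Let's trace through this code step by step.

Initialize: result = [v for v in range(10) if v % 2 == 0]

After execution: result = [0, 2, 4, 6, 8]
[0, 2, 4, 6, 8]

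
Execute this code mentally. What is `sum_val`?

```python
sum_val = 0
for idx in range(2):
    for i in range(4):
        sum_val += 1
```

Let's trace through this code step by step.

Initialize: sum_val = 0
Entering loop: for idx in range(2):

After execution: sum_val = 8
8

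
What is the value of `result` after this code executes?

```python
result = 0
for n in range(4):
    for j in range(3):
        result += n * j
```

Let's trace through this code step by step.

Initialize: result = 0
Entering loop: for n in range(4):

After execution: result = 18
18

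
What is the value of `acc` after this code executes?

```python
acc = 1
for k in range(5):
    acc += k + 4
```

Let's trace through this code step by step.

Initialize: acc = 1
Entering loop: for k in range(5):

After execution: acc = 31
31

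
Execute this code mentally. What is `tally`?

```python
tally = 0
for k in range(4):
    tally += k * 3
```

Let's trace through this code step by step.

Initialize: tally = 0
Entering loop: for k in range(4):

After execution: tally = 18
18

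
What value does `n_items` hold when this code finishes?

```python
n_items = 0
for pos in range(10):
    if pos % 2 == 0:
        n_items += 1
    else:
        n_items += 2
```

Let's trace through this code step by step.

Initialize: n_items = 0
Entering loop: for pos in range(10):

After execution: n_items = 15
15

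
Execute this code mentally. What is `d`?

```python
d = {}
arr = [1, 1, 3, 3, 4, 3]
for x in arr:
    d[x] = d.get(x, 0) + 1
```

Let's trace through this code step by step.

Initialize: d = {}
Initialize: arr = [1, 1, 3, 3, 4, 3]
Entering loop: for x in arr:

After execution: d = {1: 2, 3: 3, 4: 1}
{1: 2, 3: 3, 4: 1}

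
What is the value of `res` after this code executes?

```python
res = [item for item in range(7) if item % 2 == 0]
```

Let's trace through this code step by step.

Initialize: res = [item for item in range(7) if item % 2 == 0]

After execution: res = [0, 2, 4, 6]
[0, 2, 4, 6]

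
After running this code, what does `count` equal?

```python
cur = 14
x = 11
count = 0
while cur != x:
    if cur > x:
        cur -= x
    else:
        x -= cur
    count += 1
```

Let's trace through this code step by step.

Initialize: cur = 14
Initialize: x = 11
Initialize: count = 0
Entering loop: while cur != x:

After execution: count = 6
6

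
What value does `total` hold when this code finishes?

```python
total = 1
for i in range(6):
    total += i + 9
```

Let's trace through this code step by step.

Initialize: total = 1
Entering loop: for i in range(6):

After execution: total = 70
70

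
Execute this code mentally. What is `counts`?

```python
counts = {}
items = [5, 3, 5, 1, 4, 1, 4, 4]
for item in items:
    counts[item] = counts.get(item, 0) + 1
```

Let's trace through this code step by step.

Initialize: counts = {}
Initialize: items = [5, 3, 5, 1, 4, 1, 4, 4]
Entering loop: for item in items:

After execution: counts = {5: 2, 3: 1, 1: 2, 4: 3}
{5: 2, 3: 1, 1: 2, 4: 3}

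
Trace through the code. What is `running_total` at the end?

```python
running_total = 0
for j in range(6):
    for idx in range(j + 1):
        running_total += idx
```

Let's trace through this code step by step.

Initialize: running_total = 0
Entering loop: for j in range(6):

After execution: running_total = 35
35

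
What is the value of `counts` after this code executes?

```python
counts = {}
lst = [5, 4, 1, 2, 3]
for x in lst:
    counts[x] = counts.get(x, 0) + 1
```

Let's trace through this code step by step.

Initialize: counts = {}
Initialize: lst = [5, 4, 1, 2, 3]
Entering loop: for x in lst:

After execution: counts = {5: 1, 4: 1, 1: 1, 2: 1, 3: 1}
{5: 1, 4: 1, 1: 1, 2: 1, 3: 1}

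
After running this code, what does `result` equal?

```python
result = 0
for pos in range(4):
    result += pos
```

Let's trace through this code step by step.

Initialize: result = 0
Entering loop: for pos in range(4):

After execution: result = 6
6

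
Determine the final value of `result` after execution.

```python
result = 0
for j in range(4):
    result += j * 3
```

Let's trace through this code step by step.

Initialize: result = 0
Entering loop: for j in range(4):

After execution: result = 18
18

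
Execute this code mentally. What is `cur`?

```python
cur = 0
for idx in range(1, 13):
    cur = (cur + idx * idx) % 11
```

Let's trace through this code step by step.

Initialize: cur = 0
Entering loop: for idx in range(1, 13):

After execution: cur = 1
1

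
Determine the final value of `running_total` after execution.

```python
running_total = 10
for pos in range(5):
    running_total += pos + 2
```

Let's trace through this code step by step.

Initialize: running_total = 10
Entering loop: for pos in range(5):

After execution: running_total = 30
30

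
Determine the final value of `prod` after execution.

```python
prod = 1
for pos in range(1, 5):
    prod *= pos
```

Let's trace through this code step by step.

Initialize: prod = 1
Entering loop: for pos in range(1, 5):

After execution: prod = 24
24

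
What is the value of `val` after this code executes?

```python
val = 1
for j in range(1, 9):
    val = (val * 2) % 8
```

Let's trace through this code step by step.

Initialize: val = 1
Entering loop: for j in range(1, 9):

After execution: val = 0
0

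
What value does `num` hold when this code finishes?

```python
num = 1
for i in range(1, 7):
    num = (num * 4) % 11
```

Let's trace through this code step by step.

Initialize: num = 1
Entering loop: for i in range(1, 7):

After execution: num = 4
4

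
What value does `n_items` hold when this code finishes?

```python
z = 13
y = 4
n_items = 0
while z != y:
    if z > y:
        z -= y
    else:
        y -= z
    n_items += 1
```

Let's trace through this code step by step.

Initialize: z = 13
Initialize: y = 4
Initialize: n_items = 0
Entering loop: while z != y:

After execution: n_items = 6
6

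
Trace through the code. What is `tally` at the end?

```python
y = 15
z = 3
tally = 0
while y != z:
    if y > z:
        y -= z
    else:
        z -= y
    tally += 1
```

Let's trace through this code step by step.

Initialize: y = 15
Initialize: z = 3
Initialize: tally = 0
Entering loop: while y != z:

After execution: tally = 4
4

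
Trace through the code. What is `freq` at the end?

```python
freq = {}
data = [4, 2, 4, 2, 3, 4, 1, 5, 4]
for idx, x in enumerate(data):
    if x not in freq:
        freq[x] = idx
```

Let's trace through this code step by step.

Initialize: freq = {}
Initialize: data = [4, 2, 4, 2, 3, 4, 1, 5, 4]
Entering loop: for idx, x in enumerate(data):

After execution: freq = {4: 0, 2: 1, 3: 4, 1: 6, 5: 7}
{4: 0, 2: 1, 3: 4, 1: 6, 5: 7}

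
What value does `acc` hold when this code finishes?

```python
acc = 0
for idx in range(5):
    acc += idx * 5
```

Let's trace through this code step by step.

Initialize: acc = 0
Entering loop: for idx in range(5):

After execution: acc = 50
50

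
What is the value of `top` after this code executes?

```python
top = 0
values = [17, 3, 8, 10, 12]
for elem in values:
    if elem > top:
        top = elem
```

Let's trace through this code step by step.

Initialize: top = 0
Initialize: values = [17, 3, 8, 10, 12]
Entering loop: for elem in values:

After execution: top = 17
17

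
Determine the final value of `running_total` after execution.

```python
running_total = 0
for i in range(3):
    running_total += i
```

Let's trace through this code step by step.

Initialize: running_total = 0
Entering loop: for i in range(3):

After execution: running_total = 3
3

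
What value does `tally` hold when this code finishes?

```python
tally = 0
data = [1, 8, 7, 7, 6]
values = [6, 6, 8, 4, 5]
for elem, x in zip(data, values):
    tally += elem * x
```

Let's trace through this code step by step.

Initialize: tally = 0
Initialize: data = [1, 8, 7, 7, 6]
Initialize: values = [6, 6, 8, 4, 5]
Entering loop: for elem, x in zip(data, values):

After execution: tally = 168
168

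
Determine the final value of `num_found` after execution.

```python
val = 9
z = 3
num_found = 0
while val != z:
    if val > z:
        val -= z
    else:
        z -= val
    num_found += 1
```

Let's trace through this code step by step.

Initialize: val = 9
Initialize: z = 3
Initialize: num_found = 0
Entering loop: while val != z:

After execution: num_found = 2
2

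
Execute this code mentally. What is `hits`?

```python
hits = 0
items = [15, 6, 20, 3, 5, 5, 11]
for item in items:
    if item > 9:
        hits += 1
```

Let's trace through this code step by step.

Initialize: hits = 0
Initialize: items = [15, 6, 20, 3, 5, 5, 11]
Entering loop: for item in items:

After execution: hits = 3
3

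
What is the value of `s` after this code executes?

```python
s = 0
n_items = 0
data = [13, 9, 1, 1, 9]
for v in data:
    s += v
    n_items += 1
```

Let's trace through this code step by step.

Initialize: s = 0
Initialize: n_items = 0
Initialize: data = [13, 9, 1, 1, 9]
Entering loop: for v in data:

After execution: s = 33
33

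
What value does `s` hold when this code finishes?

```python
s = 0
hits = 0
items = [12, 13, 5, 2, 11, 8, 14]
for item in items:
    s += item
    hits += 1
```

Let's trace through this code step by step.

Initialize: s = 0
Initialize: hits = 0
Initialize: items = [12, 13, 5, 2, 11, 8, 14]
Entering loop: for item in items:

After execution: s = 65
65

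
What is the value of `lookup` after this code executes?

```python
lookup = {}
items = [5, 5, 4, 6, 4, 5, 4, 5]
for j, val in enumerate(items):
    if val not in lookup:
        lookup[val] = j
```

Let's trace through this code step by step.

Initialize: lookup = {}
Initialize: items = [5, 5, 4, 6, 4, 5, 4, 5]
Entering loop: for j, val in enumerate(items):

After execution: lookup = {5: 0, 4: 2, 6: 3}
{5: 0, 4: 2, 6: 3}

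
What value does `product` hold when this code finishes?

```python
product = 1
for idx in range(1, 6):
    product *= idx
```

Let's trace through this code step by step.

Initialize: product = 1
Entering loop: for idx in range(1, 6):

After execution: product = 120
120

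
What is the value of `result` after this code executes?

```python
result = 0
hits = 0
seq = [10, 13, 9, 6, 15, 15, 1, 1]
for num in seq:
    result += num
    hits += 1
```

Let's trace through this code step by step.

Initialize: result = 0
Initialize: hits = 0
Initialize: seq = [10, 13, 9, 6, 15, 15, 1, 1]
Entering loop: for num in seq:

After execution: result = 70
70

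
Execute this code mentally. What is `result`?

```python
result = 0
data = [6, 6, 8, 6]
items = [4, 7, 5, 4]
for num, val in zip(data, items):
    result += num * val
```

Let's trace through this code step by step.

Initialize: result = 0
Initialize: data = [6, 6, 8, 6]
Initialize: items = [4, 7, 5, 4]
Entering loop: for num, val in zip(data, items):

After execution: result = 130
130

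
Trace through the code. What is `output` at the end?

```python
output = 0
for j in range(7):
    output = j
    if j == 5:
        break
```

Let's trace through this code step by step.

Initialize: output = 0
Entering loop: for j in range(7):

After execution: output = 5
5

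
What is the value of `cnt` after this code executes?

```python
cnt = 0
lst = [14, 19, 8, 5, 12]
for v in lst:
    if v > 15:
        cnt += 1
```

Let's trace through this code step by step.

Initialize: cnt = 0
Initialize: lst = [14, 19, 8, 5, 12]
Entering loop: for v in lst:

After execution: cnt = 1
1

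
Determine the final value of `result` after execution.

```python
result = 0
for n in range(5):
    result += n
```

Let's trace through this code step by step.

Initialize: result = 0
Entering loop: for n in range(5):

After execution: result = 10
10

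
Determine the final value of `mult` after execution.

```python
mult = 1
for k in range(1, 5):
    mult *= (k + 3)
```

Let's trace through this code step by step.

Initialize: mult = 1
Entering loop: for k in range(1, 5):

After execution: mult = 840
840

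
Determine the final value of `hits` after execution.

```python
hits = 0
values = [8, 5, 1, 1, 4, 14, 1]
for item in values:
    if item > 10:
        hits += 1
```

Let's trace through this code step by step.

Initialize: hits = 0
Initialize: values = [8, 5, 1, 1, 4, 14, 1]
Entering loop: for item in values:

After execution: hits = 1
1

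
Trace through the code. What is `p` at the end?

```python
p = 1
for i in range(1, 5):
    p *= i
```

Let's trace through this code step by step.

Initialize: p = 1
Entering loop: for i in range(1, 5):

After execution: p = 24
24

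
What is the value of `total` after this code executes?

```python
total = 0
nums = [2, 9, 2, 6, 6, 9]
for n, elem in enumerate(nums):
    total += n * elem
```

Let's trace through this code step by step.

Initialize: total = 0
Initialize: nums = [2, 9, 2, 6, 6, 9]
Entering loop: for n, elem in enumerate(nums):

After execution: total = 100
100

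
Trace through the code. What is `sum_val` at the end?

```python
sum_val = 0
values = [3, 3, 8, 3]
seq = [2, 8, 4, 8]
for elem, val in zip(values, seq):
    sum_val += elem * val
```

Let's trace through this code step by step.

Initialize: sum_val = 0
Initialize: values = [3, 3, 8, 3]
Initialize: seq = [2, 8, 4, 8]
Entering loop: for elem, val in zip(values, seq):

After execution: sum_val = 86
86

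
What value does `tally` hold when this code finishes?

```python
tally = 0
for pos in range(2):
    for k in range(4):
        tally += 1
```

Let's trace through this code step by step.

Initialize: tally = 0
Entering loop: for pos in range(2):

After execution: tally = 8
8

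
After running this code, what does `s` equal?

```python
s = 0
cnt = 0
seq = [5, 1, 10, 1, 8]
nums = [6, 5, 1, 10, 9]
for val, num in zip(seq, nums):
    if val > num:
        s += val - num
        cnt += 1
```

Let's trace through this code step by step.

Initialize: s = 0
Initialize: cnt = 0
Initialize: seq = [5, 1, 10, 1, 8]
Initialize: nums = [6, 5, 1, 10, 9]
Entering loop: for val, num in zip(seq, nums):

After execution: s = 9
9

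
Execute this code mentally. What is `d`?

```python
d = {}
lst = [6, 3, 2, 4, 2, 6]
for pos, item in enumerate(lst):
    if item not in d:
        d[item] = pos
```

Let's trace through this code step by step.

Initialize: d = {}
Initialize: lst = [6, 3, 2, 4, 2, 6]
Entering loop: for pos, item in enumerate(lst):

After execution: d = {6: 0, 3: 1, 2: 2, 4: 3}
{6: 0, 3: 1, 2: 2, 4: 3}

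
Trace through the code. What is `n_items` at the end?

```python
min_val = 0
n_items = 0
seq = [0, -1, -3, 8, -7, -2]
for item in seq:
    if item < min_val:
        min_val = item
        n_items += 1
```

Let's trace through this code step by step.

Initialize: min_val = 0
Initialize: n_items = 0
Initialize: seq = [0, -1, -3, 8, -7, -2]
Entering loop: for item in seq:

After execution: n_items = 3
3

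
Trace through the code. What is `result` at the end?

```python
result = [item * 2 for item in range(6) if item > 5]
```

Let's trace through this code step by step.

Initialize: result = [item * 2 for item in range(6) if item > 5]

After execution: result = []
[]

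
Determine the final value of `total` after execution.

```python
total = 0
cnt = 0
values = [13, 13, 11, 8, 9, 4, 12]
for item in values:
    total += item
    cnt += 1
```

Let's trace through this code step by step.

Initialize: total = 0
Initialize: cnt = 0
Initialize: values = [13, 13, 11, 8, 9, 4, 12]
Entering loop: for item in values:

After execution: total = 70
70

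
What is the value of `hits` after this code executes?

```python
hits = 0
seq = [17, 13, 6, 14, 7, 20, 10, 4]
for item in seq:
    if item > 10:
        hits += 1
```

Let's trace through this code step by step.

Initialize: hits = 0
Initialize: seq = [17, 13, 6, 14, 7, 20, 10, 4]
Entering loop: for item in seq:

After execution: hits = 4
4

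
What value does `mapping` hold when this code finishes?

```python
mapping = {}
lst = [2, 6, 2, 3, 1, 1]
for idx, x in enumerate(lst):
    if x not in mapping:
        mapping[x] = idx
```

Let's trace through this code step by step.

Initialize: mapping = {}
Initialize: lst = [2, 6, 2, 3, 1, 1]
Entering loop: for idx, x in enumerate(lst):

After execution: mapping = {2: 0, 6: 1, 3: 3, 1: 4}
{2: 0, 6: 1, 3: 3, 1: 4}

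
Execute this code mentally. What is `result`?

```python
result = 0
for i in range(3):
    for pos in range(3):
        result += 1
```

Let's trace through this code step by step.

Initialize: result = 0
Entering loop: for i in range(3):

After execution: result = 9
9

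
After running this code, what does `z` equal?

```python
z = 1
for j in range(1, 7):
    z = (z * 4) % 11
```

Let's trace through this code step by step.

Initialize: z = 1
Entering loop: for j in range(1, 7):

After execution: z = 4
4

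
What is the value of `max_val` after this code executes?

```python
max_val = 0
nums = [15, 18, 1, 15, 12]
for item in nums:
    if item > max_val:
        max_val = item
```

Let's trace through this code step by step.

Initialize: max_val = 0
Initialize: nums = [15, 18, 1, 15, 12]
Entering loop: for item in nums:

After execution: max_val = 18
18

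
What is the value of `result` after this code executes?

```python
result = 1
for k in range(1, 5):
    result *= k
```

Let's trace through this code step by step.

Initialize: result = 1
Entering loop: for k in range(1, 5):

After execution: result = 24
24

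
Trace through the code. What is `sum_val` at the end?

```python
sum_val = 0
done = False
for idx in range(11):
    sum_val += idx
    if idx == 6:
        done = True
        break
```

Let's trace through this code step by step.

Initialize: sum_val = 0
Initialize: done = False
Entering loop: for idx in range(11):

After execution: sum_val = 21
21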